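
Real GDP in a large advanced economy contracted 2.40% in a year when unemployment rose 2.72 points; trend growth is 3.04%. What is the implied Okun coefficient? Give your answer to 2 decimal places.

β ≈ 2.00

Growth form: g_Y = g_Y* - β × Δu, so β = (g_Y* - g_Y)/Δu.
β = (3.04 + 2.4)/2.72 = 5.44/2.72 = 2.00.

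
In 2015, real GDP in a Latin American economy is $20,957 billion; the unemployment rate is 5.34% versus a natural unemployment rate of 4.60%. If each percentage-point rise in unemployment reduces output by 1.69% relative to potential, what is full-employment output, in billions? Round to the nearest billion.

Unemployment gap = 5.34 - 4.6 = 0.74 points, so output gap = -1.69 × 0.74 = -1.2506%.
Since Y = Y* × (1 + gap/100), Y* = 20957/0.987494 ≈ 21222 billion.

$21,222 billion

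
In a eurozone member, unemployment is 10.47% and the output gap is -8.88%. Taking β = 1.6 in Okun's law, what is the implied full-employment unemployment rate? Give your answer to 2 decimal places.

4.92%

From Okun's law, u - u* = -(output gap)/β = -(-8.88)/1.6 = 5.55 points.
So u* = 10.47 - 5.55 = 4.92%.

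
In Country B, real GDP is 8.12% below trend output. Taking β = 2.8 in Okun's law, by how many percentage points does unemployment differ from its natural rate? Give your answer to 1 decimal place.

Okun's law: output gap = -β × (u - u*), so u - u* = -(output gap)/β.
u - u* = -(-8.12)/2.8 = 2.9 percentage points.

2.9 percentage points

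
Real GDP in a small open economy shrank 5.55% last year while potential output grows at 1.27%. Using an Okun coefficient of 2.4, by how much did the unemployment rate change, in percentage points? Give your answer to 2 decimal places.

2.84 percentage points

Growth-rate Okun's law: g_Y = g_Y* - β × Δu, so Δu = (g_Y* - g_Y)/β.
Δu = (1.27 + 5.55)/2.4 = 6.82/2.4 = 2.84 percentage points.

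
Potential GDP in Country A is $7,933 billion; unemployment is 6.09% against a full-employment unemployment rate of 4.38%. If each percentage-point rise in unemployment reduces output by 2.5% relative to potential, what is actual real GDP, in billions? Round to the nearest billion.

$7,594 billion

Unemployment gap = 6.09 - 4.38 = 1.71 points, so the output gap is -2.5 × 1.71 = -4.275%.
Actual GDP = 7933 × (1 - 4.275/100) = 7933 × 0.95725 ≈ 7594 billion.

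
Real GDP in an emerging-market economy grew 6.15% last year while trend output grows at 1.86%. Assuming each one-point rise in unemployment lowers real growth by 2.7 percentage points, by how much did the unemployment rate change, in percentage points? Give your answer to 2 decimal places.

Growth-rate Okun's law: g_Y = g_Y* - β × Δu, so Δu = (g_Y* - g_Y)/β.
Δu = (1.86 - 6.15)/2.7 = -4.29/2.7 = -1.59 percentage points.

-1.59 percentage points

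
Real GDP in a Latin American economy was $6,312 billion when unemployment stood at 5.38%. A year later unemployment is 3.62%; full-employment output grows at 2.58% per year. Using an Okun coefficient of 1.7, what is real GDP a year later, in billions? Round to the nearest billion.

$6,664 billion

Δu = 3.62 - 5.38 = -1.76 points.
Okun's law (growth form): g_Y = g_Y* - β × Δu = 2.58 - 1.7 × (-1.76) = 2.58 + 2.992 = 5.572%.
Real GDP in the next year = 6312 × (1 + 5.572/100) = 6312 × 1.05572 ≈ 6664 billion.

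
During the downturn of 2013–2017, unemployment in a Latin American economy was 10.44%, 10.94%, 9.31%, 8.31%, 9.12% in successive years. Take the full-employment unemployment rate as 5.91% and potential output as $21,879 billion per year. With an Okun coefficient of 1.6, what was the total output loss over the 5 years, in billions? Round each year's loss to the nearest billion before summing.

$6,501 billion

Year 2013: gap = -1.6 × (10.44 - 5.91) = -7.248%, loss ≈ 21879 × 7.248/100 ≈ 1586.
Year 2014: gap = -1.6 × (10.94 - 5.91) = -8.048%, loss ≈ 21879 × 8.048/100 ≈ 1761.
Year 2015: gap = -1.6 × (9.31 - 5.91) = -5.44%, loss ≈ 21879 × 5.44/100 ≈ 1190.
Year 2016: gap = -1.6 × (8.31 - 5.91) = -3.84%, loss ≈ 21879 × 3.84/100 ≈ 840.
Year 2017: gap = -1.6 × (9.12 - 5.91) = -5.136%, loss ≈ 21879 × 5.136/100 ≈ 1124.
Total lost output = 1586 + 1761 + 1190 + 840 + 1124 = 6501 billion.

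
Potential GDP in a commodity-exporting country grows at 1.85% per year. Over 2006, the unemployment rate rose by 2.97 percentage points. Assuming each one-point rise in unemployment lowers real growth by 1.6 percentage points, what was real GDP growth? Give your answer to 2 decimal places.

Growth-rate Okun's law: g_Y = g_Y* - β × Δu.
g_Y = 1.85 - 1.6 × (2.97) = 1.85 - 4.752 = -2.902%, i.e. -2.90% to 2 d.p.

-2.90%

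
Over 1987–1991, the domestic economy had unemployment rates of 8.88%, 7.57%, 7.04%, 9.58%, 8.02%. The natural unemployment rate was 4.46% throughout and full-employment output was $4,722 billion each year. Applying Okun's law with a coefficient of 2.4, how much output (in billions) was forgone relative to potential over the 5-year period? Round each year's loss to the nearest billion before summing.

Year 1987: gap = -2.4 × (8.88 - 4.46) = -10.608%, loss ≈ 4722 × 10.608/100 ≈ 501.
Year 1988: gap = -2.4 × (7.57 - 4.46) = -7.464%, loss ≈ 4722 × 7.464/100 ≈ 352.
Year 1989: gap = -2.4 × (7.04 - 4.46) = -6.192%, loss ≈ 4722 × 6.192/100 ≈ 292.
Year 1990: gap = -2.4 × (9.58 - 4.46) = -12.288%, loss ≈ 4722 × 12.288/100 ≈ 580.
Year 1991: gap = -2.4 × (8.02 - 4.46) = -8.544%, loss ≈ 4722 × 8.544/100 ≈ 403.
Total lost output = 501 + 352 + 292 + 580 + 403 = 2128 billion.

$2,128 billion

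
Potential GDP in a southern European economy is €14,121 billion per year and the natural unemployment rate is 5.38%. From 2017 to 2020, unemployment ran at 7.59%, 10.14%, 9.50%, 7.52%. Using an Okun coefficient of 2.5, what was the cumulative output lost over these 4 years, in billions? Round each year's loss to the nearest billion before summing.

€4,669 billion

Year 2017: gap = -2.5 × (7.59 - 5.38) = -5.525%, loss ≈ 14121 × 5.525/100 ≈ 780.
Year 2018: gap = -2.5 × (10.14 - 5.38) = -11.9%, loss ≈ 14121 × 11.9/100 ≈ 1680.
Year 2019: gap = -2.5 × (9.5 - 5.38) = -10.3%, loss ≈ 14121 × 10.3/100 ≈ 1454.
Year 2020: gap = -2.5 × (7.52 - 5.38) = -5.35%, loss ≈ 14121 × 5.35/100 ≈ 755.
Total lost output = 780 + 1680 + 1454 + 755 = 4669 billion.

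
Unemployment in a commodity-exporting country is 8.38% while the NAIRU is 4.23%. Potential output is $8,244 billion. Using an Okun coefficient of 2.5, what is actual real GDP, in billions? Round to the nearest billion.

Unemployment gap = 8.38 - 4.23 = 4.15 points, so the output gap is -2.5 × 4.15 = -10.375%.
Actual GDP = 8244 × (1 - 10.375/100) = 8244 × 0.89625 ≈ 7389 billion.

$7,389 billion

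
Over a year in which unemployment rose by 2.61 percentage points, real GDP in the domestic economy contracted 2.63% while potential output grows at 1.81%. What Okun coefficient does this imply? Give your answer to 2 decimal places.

Growth form: g_Y = g_Y* - β × Δu, so β = (g_Y* - g_Y)/Δu.
β = (1.81 + 2.63)/2.61 = 4.44/2.61 = 1.70.

β ≈ 1.70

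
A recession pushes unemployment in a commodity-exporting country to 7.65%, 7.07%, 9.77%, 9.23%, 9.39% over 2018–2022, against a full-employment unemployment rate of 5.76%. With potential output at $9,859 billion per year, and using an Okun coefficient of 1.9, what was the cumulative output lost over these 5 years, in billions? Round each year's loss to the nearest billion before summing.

$2,680 billion

Year 2018: gap = -1.9 × (7.65 - 5.76) = -3.591%, loss ≈ 9859 × 3.591/100 ≈ 354.
Year 2019: gap = -1.9 × (7.07 - 5.76) = -2.489%, loss ≈ 9859 × 2.489/100 ≈ 245.
Year 2020: gap = -1.9 × (9.77 - 5.76) = -7.619%, loss ≈ 9859 × 7.619/100 ≈ 751.
Year 2021: gap = -1.9 × (9.23 - 5.76) = -6.593%, loss ≈ 9859 × 6.593/100 ≈ 650.
Year 2022: gap = -1.9 × (9.39 - 5.76) = -6.897%, loss ≈ 9859 × 6.897/100 ≈ 680.
Total lost output = 354 + 245 + 751 + 650 + 680 = 2680 billion.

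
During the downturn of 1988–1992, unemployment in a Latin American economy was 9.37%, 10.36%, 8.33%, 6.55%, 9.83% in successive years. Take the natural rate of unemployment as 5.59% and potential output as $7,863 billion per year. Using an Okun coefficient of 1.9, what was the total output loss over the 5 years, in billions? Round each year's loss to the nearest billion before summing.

$2,463 billion

Year 1988: gap = -1.9 × (9.37 - 5.59) = -7.182%, loss ≈ 7863 × 7.182/100 ≈ 565.
Year 1989: gap = -1.9 × (10.36 - 5.59) = -9.063%, loss ≈ 7863 × 9.063/100 ≈ 713.
Year 1990: gap = -1.9 × (8.33 - 5.59) = -5.206%, loss ≈ 7863 × 5.206/100 ≈ 409.
Year 1991: gap = -1.9 × (6.55 - 5.59) = -1.824%, loss ≈ 7863 × 1.824/100 ≈ 143.
Year 1992: gap = -1.9 × (9.83 - 5.59) = -8.056%, loss ≈ 7863 × 8.056/100 ≈ 633.
Total lost output = 565 + 713 + 409 + 143 + 633 = 2463 billion.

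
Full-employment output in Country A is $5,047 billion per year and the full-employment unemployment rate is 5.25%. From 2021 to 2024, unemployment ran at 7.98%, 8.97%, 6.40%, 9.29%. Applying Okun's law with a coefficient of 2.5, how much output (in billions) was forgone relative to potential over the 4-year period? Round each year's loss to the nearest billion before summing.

Year 2021: gap = -2.5 × (7.98 - 5.25) = -6.825%, loss ≈ 5047 × 6.825/100 ≈ 344.
Year 2022: gap = -2.5 × (8.97 - 5.25) = -9.3%, loss ≈ 5047 × 9.3/100 ≈ 469.
Year 2023: gap = -2.5 × (6.4 - 5.25) = -2.875%, loss ≈ 5047 × 2.875/100 ≈ 145.
Year 2024: gap = -2.5 × (9.29 - 5.25) = -10.1%, loss ≈ 5047 × 10.1/100 ≈ 510.
Total lost output = 344 + 469 + 145 + 510 = 1468 billion.

$1,468 billion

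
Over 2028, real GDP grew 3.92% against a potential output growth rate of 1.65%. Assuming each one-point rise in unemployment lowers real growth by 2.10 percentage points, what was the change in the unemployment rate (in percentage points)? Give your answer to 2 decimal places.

Growth-rate Okun's law: g_Y = g_Y* - β × Δu, so Δu = (g_Y* - g_Y)/β.
Δu = (1.65 - 3.92)/2.10 = -2.27/2.10 = -1.08 percentage points.

-1.08 percentage points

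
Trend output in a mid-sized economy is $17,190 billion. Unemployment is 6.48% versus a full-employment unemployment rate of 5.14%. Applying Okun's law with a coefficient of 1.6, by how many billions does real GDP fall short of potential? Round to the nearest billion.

Output gap = -1.6 × (6.48 - 5.14) = -1.6 × 1.34 = -2.144%.
Actual GDP ≈ 17190 × 0.97856 ≈ 16821 billion, so the shortfall is 17190 - 16821 = 369 billion.

$369 billion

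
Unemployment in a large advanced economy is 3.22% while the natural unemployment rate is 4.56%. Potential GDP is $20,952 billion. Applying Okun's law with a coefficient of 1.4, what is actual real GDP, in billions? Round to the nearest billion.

Unemployment gap = 3.22 - 4.56 = -1.34 points, so the output gap is -1.4 × (-1.34) = 1.876%.
Actual GDP = 20952 × (1 + 1.876/100) = 20952 × 1.01876 ≈ 21345 billion.

$21,345 billion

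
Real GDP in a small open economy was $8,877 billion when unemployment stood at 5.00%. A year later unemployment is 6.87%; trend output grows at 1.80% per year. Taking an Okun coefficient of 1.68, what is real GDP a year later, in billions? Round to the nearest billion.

Δu = 6.87 - 5 = 1.87 points.
Okun's law (growth form): g_Y = g_Y* - β × Δu = 1.80 - 1.68 × (1.87) = 1.8 - 3.1416 = -1.3416%.
Real GDP in the next year = 8877 × (1 - 1.3416/100) = 8877 × 0.986584 ≈ 8758 billion.

$8,758 billion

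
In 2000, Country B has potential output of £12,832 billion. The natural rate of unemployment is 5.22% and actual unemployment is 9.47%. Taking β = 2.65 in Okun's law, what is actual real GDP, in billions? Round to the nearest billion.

£11,387 billion

Unemployment gap = 9.47 - 5.22 = 4.25 points, so the output gap is -2.65 × 4.25 = -11.2625%.
Actual GDP = 12832 × (1 - 11.2625/100) = 12832 × 0.887375 ≈ 11387 billion.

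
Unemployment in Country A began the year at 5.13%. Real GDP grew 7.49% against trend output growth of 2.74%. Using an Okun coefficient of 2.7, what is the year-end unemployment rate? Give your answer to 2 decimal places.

3.37%

Growth-rate Okun's law: g_Y = g_Y* - β × Δu, so Δu = (g_Y* - g_Y)/β.
Δu = (2.74 - 7.49)/2.7 = -4.75/2.7 = -1.76 percentage points.
Year-end unemployment = 5.13 - 1.76 = 3.37%.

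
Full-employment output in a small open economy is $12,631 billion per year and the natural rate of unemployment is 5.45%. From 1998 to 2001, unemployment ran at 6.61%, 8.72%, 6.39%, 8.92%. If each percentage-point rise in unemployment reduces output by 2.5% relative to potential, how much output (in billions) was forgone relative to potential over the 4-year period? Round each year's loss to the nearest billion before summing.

$2,792 billion

Year 1998: gap = -2.5 × (6.61 - 5.45) = -2.9%, loss ≈ 12631 × 2.9/100 ≈ 366.
Year 1999: gap = -2.5 × (8.72 - 5.45) = -8.175%, loss ≈ 12631 × 8.175/100 ≈ 1033.
Year 2000: gap = -2.5 × (6.39 - 5.45) = -2.35%, loss ≈ 12631 × 2.35/100 ≈ 297.
Year 2001: gap = -2.5 × (8.92 - 5.45) = -8.675%, loss ≈ 12631 × 8.675/100 ≈ 1096.
Total lost output = 366 + 1033 + 297 + 1096 = 2792 billion.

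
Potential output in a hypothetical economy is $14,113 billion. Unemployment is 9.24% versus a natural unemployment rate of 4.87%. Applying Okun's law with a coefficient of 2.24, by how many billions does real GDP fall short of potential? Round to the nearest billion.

Output gap = -2.24 × (9.24 - 4.87) = -2.24 × 4.37 = -9.7888%.
Actual GDP ≈ 14113 × 0.902112 ≈ 12732 billion, so the shortfall is 14113 - 12732 = 1381 billion.

$1,381 billion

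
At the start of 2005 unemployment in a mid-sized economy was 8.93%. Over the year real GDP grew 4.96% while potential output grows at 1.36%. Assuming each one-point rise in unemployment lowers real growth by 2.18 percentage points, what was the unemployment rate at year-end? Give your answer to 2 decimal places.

Growth-rate Okun's law: g_Y = g_Y* - β × Δu, so Δu = (g_Y* - g_Y)/β.
Δu = (1.36 - 4.96)/2.18 = -3.6/2.18 = -1.65 percentage points.
Year-end unemployment = 8.93 - 1.65 = 7.28%.

7.28%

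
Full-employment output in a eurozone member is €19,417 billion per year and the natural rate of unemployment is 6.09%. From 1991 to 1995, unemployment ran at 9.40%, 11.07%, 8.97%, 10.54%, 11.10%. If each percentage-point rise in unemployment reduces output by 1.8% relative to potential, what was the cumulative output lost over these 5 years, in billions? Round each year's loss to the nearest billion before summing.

€7,211 billion

Year 1991: gap = -1.8 × (9.4 - 6.09) = -5.958%, loss ≈ 19417 × 5.958/100 ≈ 1157.
Year 1992: gap = -1.8 × (11.07 - 6.09) = -8.964%, loss ≈ 19417 × 8.964/100 ≈ 1741.
Year 1993: gap = -1.8 × (8.97 - 6.09) = -5.184%, loss ≈ 19417 × 5.184/100 ≈ 1007.
Year 1994: gap = -1.8 × (10.54 - 6.09) = -8.01%, loss ≈ 19417 × 8.01/100 ≈ 1555.
Year 1995: gap = -1.8 × (11.1 - 6.09) = -9.018%, loss ≈ 19417 × 9.018/100 ≈ 1751.
Total lost output = 1157 + 1741 + 1007 + 1555 + 1751 = 7211 billion.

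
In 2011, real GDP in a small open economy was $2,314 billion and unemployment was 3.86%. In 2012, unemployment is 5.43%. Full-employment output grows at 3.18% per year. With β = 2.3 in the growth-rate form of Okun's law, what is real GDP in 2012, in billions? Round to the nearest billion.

Δu = 5.43 - 3.86 = 1.57 points.
Okun's law (growth form): g_Y = g_Y* - β × Δu = 3.18 - 2.3 × (1.57) = 3.18 - 3.611 = -0.431%.
Real GDP in the next year = 2314 × (1 - 0.431/100) = 2314 × 0.99569 ≈ 2304 billion.

$2,304 billion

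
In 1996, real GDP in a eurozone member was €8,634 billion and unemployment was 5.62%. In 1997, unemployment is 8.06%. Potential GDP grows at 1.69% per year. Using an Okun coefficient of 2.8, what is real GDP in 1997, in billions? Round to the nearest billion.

Δu = 8.06 - 5.62 = 2.44 points.
Okun's law (growth form): g_Y = g_Y* - β × Δu = 1.69 - 2.8 × (2.44) = 1.69 - 6.832 = -5.142%.
Real GDP in the next year = 8634 × (1 - 5.142/100) = 8634 × 0.94858 ≈ 8190 billion.

€8,190 billion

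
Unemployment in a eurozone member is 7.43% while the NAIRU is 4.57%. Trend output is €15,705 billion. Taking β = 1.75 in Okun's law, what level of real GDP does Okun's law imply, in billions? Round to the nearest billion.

Unemployment gap = 7.43 - 4.57 = 2.86 points, so the output gap is -1.75 × 2.86 = -5.005%.
Actual GDP = 15705 × (1 - 5.005/100) = 15705 × 0.94995 ≈ 14919 billion.

€14,919 billion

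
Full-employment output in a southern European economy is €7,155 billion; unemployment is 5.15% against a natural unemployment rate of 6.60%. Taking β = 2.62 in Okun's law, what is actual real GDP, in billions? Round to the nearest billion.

Unemployment gap = 5.15 - 6.6 = -1.45 points, so the output gap is -2.62 × (-1.45) = 3.799%.
Actual GDP = 7155 × (1 + 3.799/100) = 7155 × 1.03799 ≈ 7427 billion.

€7,427 billion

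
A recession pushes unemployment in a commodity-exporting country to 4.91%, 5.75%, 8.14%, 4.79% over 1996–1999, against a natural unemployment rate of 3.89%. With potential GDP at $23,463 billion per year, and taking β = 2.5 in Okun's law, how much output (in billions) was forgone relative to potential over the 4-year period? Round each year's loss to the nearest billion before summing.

$4,710 billion

Year 1996: gap = -2.5 × (4.91 - 3.89) = -2.55%, loss ≈ 23463 × 2.55/100 ≈ 598.
Year 1997: gap = -2.5 × (5.75 - 3.89) = -4.65%, loss ≈ 23463 × 4.65/100 ≈ 1091.
Year 1998: gap = -2.5 × (8.14 - 3.89) = -10.625%, loss ≈ 23463 × 10.625/100 ≈ 2493.
Year 1999: gap = -2.5 × (4.79 - 3.89) = -2.25%, loss ≈ 23463 × 2.25/100 ≈ 528.
Total lost output = 598 + 1091 + 2493 + 528 = 4710 billion.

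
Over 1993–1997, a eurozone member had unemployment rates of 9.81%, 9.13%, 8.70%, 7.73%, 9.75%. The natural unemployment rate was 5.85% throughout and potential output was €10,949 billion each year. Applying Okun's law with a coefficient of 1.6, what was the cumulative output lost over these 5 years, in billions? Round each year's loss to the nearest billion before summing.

€2,780 billion

Year 1993: gap = -1.6 × (9.81 - 5.85) = -6.336%, loss ≈ 10949 × 6.336/100 ≈ 694.
Year 1994: gap = -1.6 × (9.13 - 5.85) = -5.248%, loss ≈ 10949 × 5.248/100 ≈ 575.
Year 1995: gap = -1.6 × (8.7 - 5.85) = -4.56%, loss ≈ 10949 × 4.56/100 ≈ 499.
Year 1996: gap = -1.6 × (7.73 - 5.85) = -3.008%, loss ≈ 10949 × 3.008/100 ≈ 329.
Year 1997: gap = -1.6 × (9.75 - 5.85) = -6.24%, loss ≈ 10949 × 6.24/100 ≈ 683.
Total lost output = 694 + 575 + 499 + 329 + 683 = 2780 billion.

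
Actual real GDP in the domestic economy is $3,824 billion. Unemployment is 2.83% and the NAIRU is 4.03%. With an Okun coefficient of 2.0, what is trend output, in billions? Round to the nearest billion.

$3,734 billion

Unemployment gap = 2.83 - 4.03 = -1.2 points, so output gap = -2 × (-1.2) = 2.4%.
Since Y = Y* × (1 + gap/100), Y* = 3824/1.024 ≈ 3734 billion.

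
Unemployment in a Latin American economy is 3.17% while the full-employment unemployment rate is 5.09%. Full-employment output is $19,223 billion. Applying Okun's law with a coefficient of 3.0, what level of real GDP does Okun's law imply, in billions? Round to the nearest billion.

$20,330 billion

Unemployment gap = 3.17 - 5.09 = -1.92 points, so the output gap is -3 × (-1.92) = 5.76%.
Actual GDP = 19223 × (1 + 5.76/100) = 19223 × 1.0576 ≈ 20330 billion.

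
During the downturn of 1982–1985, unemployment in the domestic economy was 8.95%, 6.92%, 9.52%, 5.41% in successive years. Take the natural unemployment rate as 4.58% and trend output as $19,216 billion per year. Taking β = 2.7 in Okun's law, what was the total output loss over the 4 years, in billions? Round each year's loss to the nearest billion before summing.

Year 1982: gap = -2.7 × (8.95 - 4.58) = -11.799%, loss ≈ 19216 × 11.799/100 ≈ 2267.
Year 1983: gap = -2.7 × (6.92 - 4.58) = -6.318%, loss ≈ 19216 × 6.318/100 ≈ 1214.
Year 1984: gap = -2.7 × (9.52 - 4.58) = -13.338%, loss ≈ 19216 × 13.338/100 ≈ 2563.
Year 1985: gap = -2.7 × (5.41 - 4.58) = -2.241%, loss ≈ 19216 × 2.241/100 ≈ 431.
Total lost output = 2267 + 1214 + 2563 + 431 = 6475 billion.

$6,475 billion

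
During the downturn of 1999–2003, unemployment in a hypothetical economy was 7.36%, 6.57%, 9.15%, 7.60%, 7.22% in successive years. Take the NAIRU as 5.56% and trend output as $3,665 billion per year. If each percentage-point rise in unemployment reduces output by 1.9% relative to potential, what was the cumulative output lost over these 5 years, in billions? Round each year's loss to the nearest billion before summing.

$703 billion

Year 1999: gap = -1.9 × (7.36 - 5.56) = -3.42%, loss ≈ 3665 × 3.42/100 ≈ 125.
Year 2000: gap = -1.9 × (6.57 - 5.56) = -1.919%, loss ≈ 3665 × 1.919/100 ≈ 70.
Year 2001: gap = -1.9 × (9.15 - 5.56) = -6.821%, loss ≈ 3665 × 6.821/100 ≈ 250.
Year 2002: gap = -1.9 × (7.6 - 5.56) = -3.876%, loss ≈ 3665 × 3.876/100 ≈ 142.
Year 2003: gap = -1.9 × (7.22 - 5.56) = -3.154%, loss ≈ 3665 × 3.154/100 ≈ 116.
Total lost output = 125 + 70 + 250 + 142 + 116 = 703 billion.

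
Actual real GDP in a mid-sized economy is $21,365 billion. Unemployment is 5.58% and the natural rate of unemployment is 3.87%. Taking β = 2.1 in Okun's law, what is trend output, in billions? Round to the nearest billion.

Unemployment gap = 5.58 - 3.87 = 1.71 points, so output gap = -2.1 × 1.71 = -3.591%.
Since Y = Y* × (1 + gap/100), Y* = 21365/0.96409 ≈ 22161 billion.

$22,161 billion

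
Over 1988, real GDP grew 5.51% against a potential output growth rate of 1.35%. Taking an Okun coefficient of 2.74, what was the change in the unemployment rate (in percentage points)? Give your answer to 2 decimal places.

Growth-rate Okun's law: g_Y = g_Y* - β × Δu, so Δu = (g_Y* - g_Y)/β.
Δu = (1.35 - 5.51)/2.74 = -4.16/2.74 = -1.52 percentage points.

-1.52 percentage points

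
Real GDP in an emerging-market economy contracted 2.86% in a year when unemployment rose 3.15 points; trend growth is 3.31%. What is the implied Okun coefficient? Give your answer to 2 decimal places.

Growth form: g_Y = g_Y* - β × Δu, so β = (g_Y* - g_Y)/Δu.
β = (3.31 + 2.86)/3.15 = 6.17/3.15 = 1.96.

β ≈ 1.96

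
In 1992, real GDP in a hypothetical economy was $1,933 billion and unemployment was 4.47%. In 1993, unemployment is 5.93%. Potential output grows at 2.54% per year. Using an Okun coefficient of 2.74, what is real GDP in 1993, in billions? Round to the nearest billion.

$1,905 billion

Δu = 5.93 - 4.47 = 1.46 points.
Okun's law (growth form): g_Y = g_Y* - β × Δu = 2.54 - 2.74 × (1.46) = 2.54 - 4.0004 = -1.4604%.
Real GDP in the next year = 1933 × (1 - 1.4604/100) = 1933 × 0.985396 ≈ 1905 billion.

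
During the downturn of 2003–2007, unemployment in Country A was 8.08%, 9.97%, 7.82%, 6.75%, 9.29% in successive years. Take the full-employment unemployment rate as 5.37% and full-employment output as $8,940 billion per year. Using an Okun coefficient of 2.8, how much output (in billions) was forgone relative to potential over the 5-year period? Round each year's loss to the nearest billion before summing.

$3,768 billion

Year 2003: gap = -2.8 × (8.08 - 5.37) = -7.588%, loss ≈ 8940 × 7.588/100 ≈ 678.
Year 2004: gap = -2.8 × (9.97 - 5.37) = -12.88%, loss ≈ 8940 × 12.88/100 ≈ 1151.
Year 2005: gap = -2.8 × (7.82 - 5.37) = -6.86%, loss ≈ 8940 × 6.86/100 ≈ 613.
Year 2006: gap = -2.8 × (6.75 - 5.37) = -3.864%, loss ≈ 8940 × 3.864/100 ≈ 345.
Year 2007: gap = -2.8 × (9.29 - 5.37) = -10.976%, loss ≈ 8940 × 10.976/100 ≈ 981.
Total lost output = 678 + 1151 + 613 + 345 + 981 = 3768 billion.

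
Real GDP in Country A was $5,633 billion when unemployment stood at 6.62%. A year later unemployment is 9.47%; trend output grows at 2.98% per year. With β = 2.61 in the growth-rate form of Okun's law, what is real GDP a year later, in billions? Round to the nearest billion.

$5,382 billion

Δu = 9.47 - 6.62 = 2.85 points.
Okun's law (growth form): g_Y = g_Y* - β × Δu = 2.98 - 2.61 × (2.85) = 2.98 - 7.4385 = -4.4585%.
Real GDP in the next year = 5633 × (1 - 4.4585/100) = 5633 × 0.955415 ≈ 5382 billion.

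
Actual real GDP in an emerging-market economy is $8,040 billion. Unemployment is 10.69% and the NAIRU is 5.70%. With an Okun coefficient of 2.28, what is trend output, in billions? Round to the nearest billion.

Unemployment gap = 10.69 - 5.7 = 4.99 points, so output gap = -2.28 × 4.99 = -11.3772%.
Since Y = Y* × (1 + gap/100), Y* = 8040/0.886228 ≈ 9072 billion.

$9,072 billion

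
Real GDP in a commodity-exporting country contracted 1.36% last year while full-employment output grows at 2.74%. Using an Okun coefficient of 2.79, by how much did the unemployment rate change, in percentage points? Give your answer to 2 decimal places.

1.47 percentage points

Growth-rate Okun's law: g_Y = g_Y* - β × Δu, so Δu = (g_Y* - g_Y)/β.
Δu = (2.74 + 1.36)/2.79 = 4.1/2.79 = 1.47 percentage points.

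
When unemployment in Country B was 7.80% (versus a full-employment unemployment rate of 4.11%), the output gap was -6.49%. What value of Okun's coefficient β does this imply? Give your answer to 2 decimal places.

β ≈ 1.76

Okun's law: output gap = -β × (u - u*).
-6.49 = -β × (7.8 - 4.11) = -β × 3.69, so β = 6.49/3.69 = 1.76.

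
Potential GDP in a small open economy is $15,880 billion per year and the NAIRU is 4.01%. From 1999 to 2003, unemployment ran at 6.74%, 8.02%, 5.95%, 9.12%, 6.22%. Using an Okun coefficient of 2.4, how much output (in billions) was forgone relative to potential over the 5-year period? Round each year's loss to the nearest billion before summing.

$6,097 billion

Year 1999: gap = -2.4 × (6.74 - 4.01) = -6.552%, loss ≈ 15880 × 6.552/100 ≈ 1040.
Year 2000: gap = -2.4 × (8.02 - 4.01) = -9.624%, loss ≈ 15880 × 9.624/100 ≈ 1528.
Year 2001: gap = -2.4 × (5.95 - 4.01) = -4.656%, loss ≈ 15880 × 4.656/100 ≈ 739.
Year 2002: gap = -2.4 × (9.12 - 4.01) = -12.264%, loss ≈ 15880 × 12.264/100 ≈ 1948.
Year 2003: gap = -2.4 × (6.22 - 4.01) = -5.304%, loss ≈ 15880 × 5.304/100 ≈ 842.
Total lost output = 1040 + 1528 + 739 + 1948 + 842 = 6097 billion.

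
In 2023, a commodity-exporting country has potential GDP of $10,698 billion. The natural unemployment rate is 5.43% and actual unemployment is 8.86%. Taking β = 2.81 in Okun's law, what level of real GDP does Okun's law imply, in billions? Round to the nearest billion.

$9,667 billion

Unemployment gap = 8.86 - 5.43 = 3.43 points, so the output gap is -2.81 × 3.43 = -9.6383%.
Actual GDP = 10698 × (1 - 9.6383/100) = 10698 × 0.903617 ≈ 9667 billion.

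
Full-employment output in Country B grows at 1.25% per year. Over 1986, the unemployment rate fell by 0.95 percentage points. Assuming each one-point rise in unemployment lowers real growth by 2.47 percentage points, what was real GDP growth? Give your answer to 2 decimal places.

Growth-rate Okun's law: g_Y = g_Y* - β × Δu.
g_Y = 1.25 - 2.47 × (-0.95) = 1.25 + 2.3465 = 3.5965%, i.e. 3.60% to 2 d.p.

3.60%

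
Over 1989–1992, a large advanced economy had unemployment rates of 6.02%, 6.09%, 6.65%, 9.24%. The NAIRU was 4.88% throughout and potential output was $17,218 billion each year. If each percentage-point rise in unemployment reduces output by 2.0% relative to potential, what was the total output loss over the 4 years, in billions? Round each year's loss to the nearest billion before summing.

$2,921 billion

Year 1989: gap = -2.0 × (6.02 - 4.88) = -2.28%, loss ≈ 17218 × 2.28/100 ≈ 393.
Year 1990: gap = -2.0 × (6.09 - 4.88) = -2.42%, loss ≈ 17218 × 2.42/100 ≈ 417.
Year 1991: gap = -2.0 × (6.65 - 4.88) = -3.54%, loss ≈ 17218 × 3.54/100 ≈ 610.
Year 1992: gap = -2.0 × (9.24 - 4.88) = -8.72%, loss ≈ 17218 × 8.72/100 ≈ 1501.
Total lost output = 393 + 417 + 610 + 1501 = 2921 billion.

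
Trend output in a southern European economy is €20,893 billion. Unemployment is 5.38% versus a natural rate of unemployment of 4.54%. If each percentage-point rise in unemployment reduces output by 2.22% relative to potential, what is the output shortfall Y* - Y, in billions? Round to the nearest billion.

Output gap = -2.22 × (5.38 - 4.54) = -2.22 × 0.84 = -1.8648%.
Actual GDP ≈ 20893 × 0.981352 ≈ 20503 billion, so the shortfall is 20893 - 20503 = 390 billion.

€390 billion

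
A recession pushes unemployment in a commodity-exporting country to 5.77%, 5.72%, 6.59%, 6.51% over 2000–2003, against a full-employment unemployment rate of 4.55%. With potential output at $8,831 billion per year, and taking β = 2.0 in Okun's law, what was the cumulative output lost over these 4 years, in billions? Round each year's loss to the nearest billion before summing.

$1,128 billion

Year 2000: gap = -2.0 × (5.77 - 4.55) = -2.44%, loss ≈ 8831 × 2.44/100 ≈ 215.
Year 2001: gap = -2.0 × (5.72 - 4.55) = -2.34%, loss ≈ 8831 × 2.34/100 ≈ 207.
Year 2002: gap = -2.0 × (6.59 - 4.55) = -4.08%, loss ≈ 8831 × 4.08/100 ≈ 360.
Year 2003: gap = -2.0 × (6.51 - 4.55) = -3.92%, loss ≈ 8831 × 3.92/100 ≈ 346.
Total lost output = 215 + 207 + 360 + 346 = 1128 billion.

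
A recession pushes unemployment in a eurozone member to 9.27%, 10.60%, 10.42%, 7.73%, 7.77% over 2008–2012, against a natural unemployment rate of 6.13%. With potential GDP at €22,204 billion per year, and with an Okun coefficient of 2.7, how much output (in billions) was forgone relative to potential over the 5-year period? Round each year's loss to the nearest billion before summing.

€9,076 billion

Year 2008: gap = -2.7 × (9.27 - 6.13) = -8.478%, loss ≈ 22204 × 8.478/100 ≈ 1882.
Year 2009: gap = -2.7 × (10.6 - 6.13) = -12.069%, loss ≈ 22204 × 12.069/100 ≈ 2680.
Year 2010: gap = -2.7 × (10.42 - 6.13) = -11.583%, loss ≈ 22204 × 11.583/100 ≈ 2572.
Year 2011: gap = -2.7 × (7.73 - 6.13) = -4.32%, loss ≈ 22204 × 4.32/100 ≈ 959.
Year 2012: gap = -2.7 × (7.77 - 6.13) = -4.428%, loss ≈ 22204 × 4.428/100 ≈ 983.
Total lost output = 1882 + 2680 + 2572 + 959 + 983 = 9076 billion.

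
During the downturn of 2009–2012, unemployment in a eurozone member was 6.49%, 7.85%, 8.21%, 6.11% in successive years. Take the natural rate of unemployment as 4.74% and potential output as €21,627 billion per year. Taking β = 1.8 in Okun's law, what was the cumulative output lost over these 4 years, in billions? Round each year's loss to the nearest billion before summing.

Year 2009: gap = -1.8 × (6.49 - 4.74) = -3.15%, loss ≈ 21627 × 3.15/100 ≈ 681.
Year 2010: gap = -1.8 × (7.85 - 4.74) = -5.598%, loss ≈ 21627 × 5.598/100 ≈ 1211.
Year 2011: gap = -1.8 × (8.21 - 4.74) = -6.246%, loss ≈ 21627 × 6.246/100 ≈ 1351.
Year 2012: gap = -1.8 × (6.11 - 4.74) = -2.466%, loss ≈ 21627 × 2.466/100 ≈ 533.
Total lost output = 681 + 1211 + 1351 + 533 = 3776 billion.

€3,776 billion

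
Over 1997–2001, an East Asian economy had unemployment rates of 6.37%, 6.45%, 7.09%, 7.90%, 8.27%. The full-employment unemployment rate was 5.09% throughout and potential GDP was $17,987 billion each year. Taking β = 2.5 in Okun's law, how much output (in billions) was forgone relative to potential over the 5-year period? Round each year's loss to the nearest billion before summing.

Year 1997: gap = -2.5 × (6.37 - 5.09) = -3.2%, loss ≈ 17987 × 3.2/100 ≈ 576.
Year 1998: gap = -2.5 × (6.45 - 5.09) = -3.4%, loss ≈ 17987 × 3.4/100 ≈ 612.
Year 1999: gap = -2.5 × (7.09 - 5.09) = -5%, loss ≈ 17987 × 5/100 ≈ 899.
Year 2000: gap = -2.5 × (7.9 - 5.09) = -7.025%, loss ≈ 17987 × 7.025/100 ≈ 1264.
Year 2001: gap = -2.5 × (8.27 - 5.09) = -7.95%, loss ≈ 17987 × 7.95/100 ≈ 1430.
Total lost output = 576 + 612 + 899 + 1264 + 1430 = 4781 billion.

$4,781 billion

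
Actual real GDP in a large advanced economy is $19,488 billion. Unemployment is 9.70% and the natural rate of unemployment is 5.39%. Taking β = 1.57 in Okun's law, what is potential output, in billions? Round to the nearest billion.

$20,902 billion

Unemployment gap = 9.7 - 5.39 = 4.31 points, so output gap = -1.57 × 4.31 = -6.7667%.
Since Y = Y* × (1 + gap/100), Y* = 19488/0.932333 ≈ 20902 billion.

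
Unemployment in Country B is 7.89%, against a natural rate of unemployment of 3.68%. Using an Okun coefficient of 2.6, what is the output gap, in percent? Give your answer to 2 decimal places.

The unemployment gap is 7.89 - 3.68 = 4.21 percentage points.
Okun's law gives an output gap of -2.6 × 4.21 = -10.946%, i.e. 10.95% below potential.

-10.95%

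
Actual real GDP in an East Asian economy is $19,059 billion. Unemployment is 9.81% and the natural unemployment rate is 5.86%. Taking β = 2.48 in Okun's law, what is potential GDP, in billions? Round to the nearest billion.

Unemployment gap = 9.81 - 5.86 = 3.95 points, so output gap = -2.48 × 3.95 = -9.796%.
Since Y = Y* × (1 + gap/100), Y* = 19059/0.90204 ≈ 21129 billion.

$21,129 billion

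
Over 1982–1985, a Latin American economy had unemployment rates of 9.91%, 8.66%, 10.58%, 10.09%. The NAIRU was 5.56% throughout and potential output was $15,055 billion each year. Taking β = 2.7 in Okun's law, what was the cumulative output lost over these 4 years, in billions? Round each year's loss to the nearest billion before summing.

Year 1982: gap = -2.7 × (9.91 - 5.56) = -11.745%, loss ≈ 15055 × 11.745/100 ≈ 1768.
Year 1983: gap = -2.7 × (8.66 - 5.56) = -8.37%, loss ≈ 15055 × 8.37/100 ≈ 1260.
Year 1984: gap = -2.7 × (10.58 - 5.56) = -13.554%, loss ≈ 15055 × 13.554/100 ≈ 2041.
Year 1985: gap = -2.7 × (10.09 - 5.56) = -12.231%, loss ≈ 15055 × 12.231/100 ≈ 1841.
Total lost output = 1768 + 1260 + 2041 + 1841 = 6910 billion.

$6,910 billion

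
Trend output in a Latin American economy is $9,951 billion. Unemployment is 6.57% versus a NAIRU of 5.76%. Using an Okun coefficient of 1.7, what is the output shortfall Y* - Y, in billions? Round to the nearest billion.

$137 billion

Output gap = -1.7 × (6.57 - 5.76) = -1.7 × 0.81 = -1.377%.
Actual GDP ≈ 9951 × 0.98623 ≈ 9814 billion, so the shortfall is 9951 - 9814 = 137 billion.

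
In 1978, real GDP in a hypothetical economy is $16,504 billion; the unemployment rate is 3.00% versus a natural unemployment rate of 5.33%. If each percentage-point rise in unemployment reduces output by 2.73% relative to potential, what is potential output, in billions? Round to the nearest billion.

Unemployment gap = 3 - 5.33 = -2.33 points, so output gap = -2.73 × (-2.33) = 6.3609%.
Since Y = Y* × (1 + gap/100), Y* = 16504/1.063609 ≈ 15517 billion.

$15,517 billion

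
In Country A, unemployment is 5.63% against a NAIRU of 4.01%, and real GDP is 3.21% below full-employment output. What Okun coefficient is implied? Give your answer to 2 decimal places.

Okun's law: output gap = -β × (u - u*).
-3.21 = -β × (5.63 - 4.01) = -β × 1.62, so β = 3.21/1.62 = 1.98.

β ≈ 1.98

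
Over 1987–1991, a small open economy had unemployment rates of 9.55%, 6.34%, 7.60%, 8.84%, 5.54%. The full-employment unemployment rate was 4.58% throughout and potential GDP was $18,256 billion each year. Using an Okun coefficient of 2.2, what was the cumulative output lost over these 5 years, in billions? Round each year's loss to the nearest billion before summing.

$6,013 billion

Year 1987: gap = -2.2 × (9.55 - 4.58) = -10.934%, loss ≈ 18256 × 10.934/100 ≈ 1996.
Year 1988: gap = -2.2 × (6.34 - 4.58) = -3.872%, loss ≈ 18256 × 3.872/100 ≈ 707.
Year 1989: gap = -2.2 × (7.6 - 4.58) = -6.644%, loss ≈ 18256 × 6.644/100 ≈ 1213.
Year 1990: gap = -2.2 × (8.84 - 4.58) = -9.372%, loss ≈ 18256 × 9.372/100 ≈ 1711.
Year 1991: gap = -2.2 × (5.54 - 4.58) = -2.112%, loss ≈ 18256 × 2.112/100 ≈ 386.
Total lost output = 1996 + 707 + 1213 + 1711 + 386 = 6013 billion.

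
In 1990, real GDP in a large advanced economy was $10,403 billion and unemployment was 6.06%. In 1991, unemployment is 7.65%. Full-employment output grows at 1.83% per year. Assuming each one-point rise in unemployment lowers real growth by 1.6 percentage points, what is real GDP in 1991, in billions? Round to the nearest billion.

Δu = 7.65 - 6.06 = 1.59 points.
Okun's law (growth form): g_Y = g_Y* - β × Δu = 1.83 - 1.6 × (1.59) = 1.83 - 2.544 = -0.714%.
Real GDP in the next year = 10403 × (1 - 0.714/100) = 10403 × 0.99286 ≈ 10329 billion.

$10,329 billion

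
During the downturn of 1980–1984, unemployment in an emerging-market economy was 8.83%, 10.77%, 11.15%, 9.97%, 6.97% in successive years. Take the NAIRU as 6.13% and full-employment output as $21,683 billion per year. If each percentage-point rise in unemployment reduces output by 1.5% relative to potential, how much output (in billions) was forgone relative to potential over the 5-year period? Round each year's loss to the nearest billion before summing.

$5,542 billion

Year 1980: gap = -1.5 × (8.83 - 6.13) = -4.05%, loss ≈ 21683 × 4.05/100 ≈ 878.
Year 1981: gap = -1.5 × (10.77 - 6.13) = -6.96%, loss ≈ 21683 × 6.96/100 ≈ 1509.
Year 1982: gap = -1.5 × (11.15 - 6.13) = -7.53%, loss ≈ 21683 × 7.53/100 ≈ 1633.
Year 1983: gap = -1.5 × (9.97 - 6.13) = -5.76%, loss ≈ 21683 × 5.76/100 ≈ 1249.
Year 1984: gap = -1.5 × (6.97 - 6.13) = -1.26%, loss ≈ 21683 × 1.26/100 ≈ 273.
Total lost output = 878 + 1509 + 1633 + 1249 + 273 = 5542 billion.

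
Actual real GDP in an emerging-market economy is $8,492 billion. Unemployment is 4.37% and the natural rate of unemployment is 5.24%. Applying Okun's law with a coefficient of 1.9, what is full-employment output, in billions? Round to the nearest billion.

Unemployment gap = 4.37 - 5.24 = -0.87 points, so output gap = -1.9 × (-0.87) = 1.653%.
Since Y = Y* × (1 + gap/100), Y* = 8492/1.01653 ≈ 8354 billion.

$8,354 billion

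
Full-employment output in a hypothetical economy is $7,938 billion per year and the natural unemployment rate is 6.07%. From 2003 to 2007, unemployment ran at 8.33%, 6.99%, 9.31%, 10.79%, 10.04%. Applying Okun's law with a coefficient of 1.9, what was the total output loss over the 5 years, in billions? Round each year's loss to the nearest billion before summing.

Year 2003: gap = -1.9 × (8.33 - 6.07) = -4.294%, loss ≈ 7938 × 4.294/100 ≈ 341.
Year 2004: gap = -1.9 × (6.99 - 6.07) = -1.748%, loss ≈ 7938 × 1.748/100 ≈ 139.
Year 2005: gap = -1.9 × (9.31 - 6.07) = -6.156%, loss ≈ 7938 × 6.156/100 ≈ 489.
Year 2006: gap = -1.9 × (10.79 - 6.07) = -8.968%, loss ≈ 7938 × 8.968/100 ≈ 712.
Year 2007: gap = -1.9 × (10.04 - 6.07) = -7.543%, loss ≈ 7938 × 7.543/100 ≈ 599.
Total lost output = 341 + 139 + 489 + 712 + 599 = 2280 billion.

$2,280 billion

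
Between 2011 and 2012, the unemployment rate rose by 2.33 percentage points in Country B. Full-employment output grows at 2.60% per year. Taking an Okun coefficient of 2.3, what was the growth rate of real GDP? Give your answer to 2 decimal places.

Growth-rate Okun's law: g_Y = g_Y* - β × Δu.
g_Y = 2.60 - 2.3 × (2.33) = 2.6 - 5.359 = -2.759%, i.e. -2.76% to 2 d.p.

-2.76%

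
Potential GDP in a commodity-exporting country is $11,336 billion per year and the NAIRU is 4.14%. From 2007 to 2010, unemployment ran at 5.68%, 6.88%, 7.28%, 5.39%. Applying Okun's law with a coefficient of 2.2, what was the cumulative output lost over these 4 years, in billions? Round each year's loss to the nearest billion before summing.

Year 2007: gap = -2.2 × (5.68 - 4.14) = -3.388%, loss ≈ 11336 × 3.388/100 ≈ 384.
Year 2008: gap = -2.2 × (6.88 - 4.14) = -6.028%, loss ≈ 11336 × 6.028/100 ≈ 683.
Year 2009: gap = -2.2 × (7.28 - 4.14) = -6.908%, loss ≈ 11336 × 6.908/100 ≈ 783.
Year 2010: gap = -2.2 × (5.39 - 4.14) = -2.75%, loss ≈ 11336 × 2.75/100 ≈ 312.
Total lost output = 384 + 683 + 783 + 312 = 2162 billion.

$2,162 billion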